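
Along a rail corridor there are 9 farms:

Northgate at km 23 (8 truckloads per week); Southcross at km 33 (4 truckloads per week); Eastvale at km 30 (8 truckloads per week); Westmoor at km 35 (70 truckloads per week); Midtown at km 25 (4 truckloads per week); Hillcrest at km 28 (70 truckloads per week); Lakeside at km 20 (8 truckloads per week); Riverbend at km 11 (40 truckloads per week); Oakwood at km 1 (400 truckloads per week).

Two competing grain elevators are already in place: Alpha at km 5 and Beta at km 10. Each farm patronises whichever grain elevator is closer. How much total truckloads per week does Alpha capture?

400

The indifferent point is the midpoint (5+10)/2 = 7.5; farms left of it (closer to Alpha at 5) go to Alpha, those right go to Beta.
  Oakwood at 1 (w=400) → Alpha
  Riverbend at 11 (w=40) → Beta
  Lakeside at 20 (w=8) → Beta
  Northgate at 23 (w=8) → Beta
  Midtown at 25 (w=4) → Beta
  Hillcrest at 28 (w=70) → Beta
  Eastvale at 30 (w=8) → Beta
  Southcross at 33 (w=4) → Beta
  Westmoor at 35 (w=70) → Beta
Alpha captures 400; Beta captures 212.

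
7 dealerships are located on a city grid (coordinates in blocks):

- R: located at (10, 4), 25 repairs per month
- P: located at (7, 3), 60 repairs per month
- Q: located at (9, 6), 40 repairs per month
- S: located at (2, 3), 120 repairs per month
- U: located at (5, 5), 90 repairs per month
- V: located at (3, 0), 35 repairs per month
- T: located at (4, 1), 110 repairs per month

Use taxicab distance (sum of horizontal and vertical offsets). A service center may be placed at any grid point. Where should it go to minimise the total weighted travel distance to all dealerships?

(4, 3)

Manhattan distance separates: Σwᵢ(|x−xᵢ|+|y−yᵢ|) = Σwᵢ|x−xᵢ| + Σwᵢ|y−yᵢ|, so x and y are optimised independently as 1-D weighted medians.
Total weight W = 480; half = 240.
x-coordinate, sorted with cumulative weight:
  x=2 (S, w=120) cum 120
  x=3 (V, w=35) cum 155
  x=4 (T, w=110) cum 265  ← median
  x=5 (U, w=90) cum 355
  x=7 (P, w=60) cum 415
  x=9 (Q, w=40) cum 455
  x=10 (R, w=25) cum 480
⇒ x* = 4
y-coordinate, sorted with cumulative weight:
  y=0 (V, w=35) cum 35
  y=1 (T, w=110) cum 145
  y=3 (P, w=60) cum 205
  y=3 (S, w=120) cum 325  ← median
  y=4 (R, w=25) cum 350
  y=5 (U, w=90) cum 440
  y=6 (Q, w=40) cum 480
⇒ y* = 3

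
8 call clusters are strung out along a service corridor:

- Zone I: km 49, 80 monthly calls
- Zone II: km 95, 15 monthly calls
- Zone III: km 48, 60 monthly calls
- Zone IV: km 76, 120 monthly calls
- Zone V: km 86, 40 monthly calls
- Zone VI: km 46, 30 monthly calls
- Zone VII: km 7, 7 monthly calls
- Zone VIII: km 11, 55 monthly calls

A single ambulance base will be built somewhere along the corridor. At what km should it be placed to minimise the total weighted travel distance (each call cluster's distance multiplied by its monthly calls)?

x = 49

For a sum of weighted absolute distances on a line, the optimum is the weighted median (not the mean). Total weight W = 407; half-weight = 203.5.
Sort by position and accumulate weight:
  km 7 (Zone VII, w=7) → cum 7
  km 11 (Zone VIII, w=55) → cum 62
  km 46 (Zone VI, w=30) → cum 92
  km 48 (Zone III, w=60) → cum 152
  km 49 (Zone I, w=80) → cum 232  ≥ 203.5 → median here
  km 76 (Zone IV, w=120) → cum 352
  km 86 (Zone V, w=40) → cum 392
  km 95 (Zone II, w=15) → cum 407
Optimal location: km 49.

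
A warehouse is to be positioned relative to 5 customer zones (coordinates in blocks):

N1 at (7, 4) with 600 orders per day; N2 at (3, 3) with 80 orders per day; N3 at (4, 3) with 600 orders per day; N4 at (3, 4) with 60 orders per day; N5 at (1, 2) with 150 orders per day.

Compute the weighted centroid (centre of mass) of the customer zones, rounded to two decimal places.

(4.81, 3.34)

The minimiser of Σwᵢ‖p−pᵢ‖² is the weighted centroid p* = (Σwᵢpᵢ)/(Σwᵢ).
Σwᵢ = 1490.
Σwᵢxᵢ = 600·7 + 80·3 + 600·4 + 60·3 + 150·1 = 7170.
Σwᵢyᵢ = 600·4 + 80·3 + 600·3 + 60·4 + 150·2 = 4980.
x* = 7170/1490 = 4.81, y* = 4980/1490 = 3.34.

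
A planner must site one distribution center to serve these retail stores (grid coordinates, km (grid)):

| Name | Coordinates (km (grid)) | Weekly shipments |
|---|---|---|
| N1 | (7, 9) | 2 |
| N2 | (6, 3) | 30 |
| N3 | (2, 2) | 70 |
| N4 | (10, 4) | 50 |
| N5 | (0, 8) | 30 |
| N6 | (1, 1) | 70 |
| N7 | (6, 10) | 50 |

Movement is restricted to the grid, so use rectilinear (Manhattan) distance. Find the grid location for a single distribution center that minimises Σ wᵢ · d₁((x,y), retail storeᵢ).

Manhattan distance separates: Σwᵢ(|x−xᵢ|+|y−yᵢ|) = Σwᵢ|x−xᵢ| + Σwᵢ|y−yᵢ|, so x and y are optimised independently as 1-D weighted medians.
Total weight W = 302; half = 151.
x-coordinate, sorted with cumulative weight:
  x=0 (N5, w=30) cum 30
  x=1 (N6, w=70) cum 100
  x=2 (N3, w=70) cum 170  ← median
  x=6 (N2, w=30) cum 200
  x=6 (N7, w=50) cum 250
  x=7 (N1, w=2) cum 252
  x=10 (N4, w=50) cum 302
⇒ x* = 2
y-coordinate, sorted with cumulative weight:
  y=1 (N6, w=70) cum 70
  y=2 (N3, w=70) cum 140
  y=3 (N2, w=30) cum 170  ← median
  y=4 (N4, w=50) cum 220
  y=8 (N5, w=30) cum 250
  y=9 (N1, w=2) cum 252
  y=10 (N7, w=50) cum 302
⇒ y* = 3

(2, 3)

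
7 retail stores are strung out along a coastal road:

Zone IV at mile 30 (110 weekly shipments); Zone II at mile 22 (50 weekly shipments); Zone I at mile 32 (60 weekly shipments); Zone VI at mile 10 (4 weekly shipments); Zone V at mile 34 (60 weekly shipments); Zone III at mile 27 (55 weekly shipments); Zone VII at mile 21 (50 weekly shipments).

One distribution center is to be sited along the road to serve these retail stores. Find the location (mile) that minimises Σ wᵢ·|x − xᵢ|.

x = 30

For a sum of weighted absolute distances on a line, the optimum is the weighted median (not the mean). Total weight W = 389; half-weight = 194.5.
Sort by position and accumulate weight:
  mile 10 (Zone VI, w=4) → cum 4
  mile 21 (Zone VII, w=50) → cum 54
  mile 22 (Zone II, w=50) → cum 104
  mile 27 (Zone III, w=55) → cum 159
  mile 30 (Zone IV, w=110) → cum 269  ≥ 194.5 → median here
  mile 32 (Zone I, w=60) → cum 329
  mile 34 (Zone V, w=60) → cum 389
Optimal location: mile 30.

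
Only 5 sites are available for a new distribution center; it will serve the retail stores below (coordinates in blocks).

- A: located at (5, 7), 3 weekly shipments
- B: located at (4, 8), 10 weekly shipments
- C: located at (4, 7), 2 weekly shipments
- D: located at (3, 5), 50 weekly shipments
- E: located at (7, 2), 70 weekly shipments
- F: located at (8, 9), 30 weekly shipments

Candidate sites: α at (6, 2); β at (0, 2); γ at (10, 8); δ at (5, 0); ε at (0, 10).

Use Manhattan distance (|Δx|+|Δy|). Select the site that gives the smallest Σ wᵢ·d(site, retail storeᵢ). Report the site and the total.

Total weighted distance at each candidate:
  α (6, 2): total = 752
  β (0, 2): total = 1388
  γ (10, 8): total = 1312
  δ (5, 0): total = 1117
  ε (0, 10): total = 1818
Minimum is at α with total 752 blocks.

α, total 752 blocks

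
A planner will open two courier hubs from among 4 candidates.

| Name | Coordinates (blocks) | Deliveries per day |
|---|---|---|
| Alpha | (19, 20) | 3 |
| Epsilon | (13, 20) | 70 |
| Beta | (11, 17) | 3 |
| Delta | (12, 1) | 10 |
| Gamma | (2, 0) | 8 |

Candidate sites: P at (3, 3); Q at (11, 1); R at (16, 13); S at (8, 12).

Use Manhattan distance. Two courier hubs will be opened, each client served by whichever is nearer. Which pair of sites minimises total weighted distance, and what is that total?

Evaluate every pair (each demand assigned to the nearer of the two):
  {Q, R}: total = 847
  {P, R}: total = 899
  {R, S}: total = 1048
  {Q, S}: total = 1081
  {P, S}: total = 1133
  {P, Q}: total = 1641
Best pair: {Q, R} with total 847.

{Q, R}, total 847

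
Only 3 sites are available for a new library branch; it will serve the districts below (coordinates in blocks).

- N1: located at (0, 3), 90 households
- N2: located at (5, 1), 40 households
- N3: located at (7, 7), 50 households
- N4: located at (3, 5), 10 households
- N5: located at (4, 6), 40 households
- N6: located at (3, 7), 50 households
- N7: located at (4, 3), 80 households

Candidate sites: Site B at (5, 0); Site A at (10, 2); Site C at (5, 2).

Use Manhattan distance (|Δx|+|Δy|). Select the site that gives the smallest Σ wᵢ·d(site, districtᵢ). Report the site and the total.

Site C, total 1690 blocks

Total weighted distance at each candidate:
  Site B (5, 0): total = 2330
  Site A (10, 2): total = 3290
  Site C (5, 2): total = 1690
Minimum is at Site C with total 1690 blocks.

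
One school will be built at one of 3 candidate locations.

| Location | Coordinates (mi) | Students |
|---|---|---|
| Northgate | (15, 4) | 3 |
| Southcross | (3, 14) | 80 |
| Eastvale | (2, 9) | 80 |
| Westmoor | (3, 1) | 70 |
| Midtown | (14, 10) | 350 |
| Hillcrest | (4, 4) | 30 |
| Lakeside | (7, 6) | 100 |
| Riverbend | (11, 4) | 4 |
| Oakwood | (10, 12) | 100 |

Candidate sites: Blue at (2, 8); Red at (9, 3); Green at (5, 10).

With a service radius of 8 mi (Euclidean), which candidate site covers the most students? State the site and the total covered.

Coverage radius r = 8 mi; a point is covered iff (Δx)²+(Δy)² ≤ 8² = 64.
  Blue (2, 8): covers {Southcross, Eastvale, Westmoor, Hillcrest, Lakeside} → 360
  Red (9, 3): covers {Northgate, Westmoor, Hillcrest, Lakeside, Riverbend} → 207
  Green (5, 10): covers {Southcross, Eastvale, Hillcrest, Lakeside, Oakwood} → 390
Maximum coverage at Green: 390 students.

Green, covering 390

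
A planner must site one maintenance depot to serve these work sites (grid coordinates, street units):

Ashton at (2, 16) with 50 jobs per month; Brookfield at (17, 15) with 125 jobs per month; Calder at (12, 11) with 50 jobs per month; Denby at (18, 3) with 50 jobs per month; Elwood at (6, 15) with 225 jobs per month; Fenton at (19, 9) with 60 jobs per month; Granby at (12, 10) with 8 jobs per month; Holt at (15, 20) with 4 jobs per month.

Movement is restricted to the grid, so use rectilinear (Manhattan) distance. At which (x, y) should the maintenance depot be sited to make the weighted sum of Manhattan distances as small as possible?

Manhattan distance separates: Σwᵢ(|x−xᵢ|+|y−yᵢ|) = Σwᵢ|x−xᵢ| + Σwᵢ|y−yᵢ|, so x and y are optimised independently as 1-D weighted medians.
Total weight W = 572; half = 286.
x-coordinate, sorted with cumulative weight:
  x=2 (Ashton, w=50) cum 50
  x=6 (Elwood, w=225) cum 275
  x=12 (Calder, w=50) cum 325  ← median
  x=12 (Granby, w=8) cum 333
  x=15 (Holt, w=4) cum 337
  x=17 (Brookfield, w=125) cum 462
  x=18 (Denby, w=50) cum 512
  x=19 (Fenton, w=60) cum 572
⇒ x* = 12
y-coordinate, sorted with cumulative weight:
  y=3 (Denby, w=50) cum 50
  y=9 (Fenton, w=60) cum 110
  y=10 (Granby, w=8) cum 118
  y=11 (Calder, w=50) cum 168
  y=15 (Brookfield, w=125) cum 293  ← median
  y=15 (Elwood, w=225) cum 518
  y=16 (Ashton, w=50) cum 568
  y=20 (Holt, w=4) cum 572
⇒ y* = 15

(12, 15)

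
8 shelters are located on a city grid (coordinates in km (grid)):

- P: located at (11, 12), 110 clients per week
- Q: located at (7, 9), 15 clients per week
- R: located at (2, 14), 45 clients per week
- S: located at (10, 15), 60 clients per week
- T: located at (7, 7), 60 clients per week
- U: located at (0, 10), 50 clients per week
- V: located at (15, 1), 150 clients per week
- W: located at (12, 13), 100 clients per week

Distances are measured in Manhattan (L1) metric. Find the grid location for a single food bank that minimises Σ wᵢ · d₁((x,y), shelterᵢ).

(11, 12)

Manhattan distance separates: Σwᵢ(|x−xᵢ|+|y−yᵢ|) = Σwᵢ|x−xᵢ| + Σwᵢ|y−yᵢ|, so x and y are optimised independently as 1-D weighted medians.
Total weight W = 590; half = 295.
x-coordinate, sorted with cumulative weight:
  x=0 (U, w=50) cum 50
  x=2 (R, w=45) cum 95
  x=7 (Q, w=15) cum 110
  x=7 (T, w=60) cum 170
  x=10 (S, w=60) cum 230
  x=11 (P, w=110) cum 340  ← median
  x=12 (W, w=100) cum 440
  x=15 (V, w=150) cum 590
⇒ x* = 11
y-coordinate, sorted with cumulative weight:
  y=1 (V, w=150) cum 150
  y=7 (T, w=60) cum 210
  y=9 (Q, w=15) cum 225
  y=10 (U, w=50) cum 275
  y=12 (P, w=110) cum 385  ← median
  y=13 (W, w=100) cum 485
  y=14 (R, w=45) cum 530
  y=15 (S, w=60) cum 590
⇒ y* = 12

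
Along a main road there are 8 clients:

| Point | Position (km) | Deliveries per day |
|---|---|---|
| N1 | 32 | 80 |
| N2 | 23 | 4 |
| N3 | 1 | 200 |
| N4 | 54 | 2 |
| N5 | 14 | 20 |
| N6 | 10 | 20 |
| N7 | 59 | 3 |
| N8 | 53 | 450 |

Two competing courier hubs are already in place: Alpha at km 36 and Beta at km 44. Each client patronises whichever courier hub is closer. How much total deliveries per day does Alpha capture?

324

The indifferent point is the midpoint (36+44)/2 = 40; clients left of it (closer to Alpha at 36) go to Alpha, those right go to Beta.
  N3 at 1 (w=200) → Alpha
  N6 at 10 (w=20) → Alpha
  N5 at 14 (w=20) → Alpha
  N2 at 23 (w=4) → Alpha
  N1 at 32 (w=80) → Alpha
  N8 at 53 (w=450) → Beta
  N4 at 54 (w=2) → Beta
  N7 at 59 (w=3) → Beta
Alpha captures 324; Beta captures 455.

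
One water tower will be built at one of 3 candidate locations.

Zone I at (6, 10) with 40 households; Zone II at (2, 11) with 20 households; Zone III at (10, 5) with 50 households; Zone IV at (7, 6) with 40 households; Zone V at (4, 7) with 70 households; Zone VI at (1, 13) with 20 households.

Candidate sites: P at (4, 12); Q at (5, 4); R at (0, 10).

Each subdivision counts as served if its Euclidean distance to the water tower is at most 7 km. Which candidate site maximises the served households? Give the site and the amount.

Coverage radius r = 7 km; a point is covered iff (Δx)²+(Δy)² ≤ 7² = 49.
  P (4, 12): covers {Zone I, Zone II, Zone IV, Zone V, Zone VI} → 190
  Q (5, 4): covers {Zone I, Zone III, Zone IV, Zone V} → 200
  R (0, 10): covers {Zone I, Zone II, Zone V, Zone VI} → 150
Maximum coverage at Q: 200 households.

Q, covering 200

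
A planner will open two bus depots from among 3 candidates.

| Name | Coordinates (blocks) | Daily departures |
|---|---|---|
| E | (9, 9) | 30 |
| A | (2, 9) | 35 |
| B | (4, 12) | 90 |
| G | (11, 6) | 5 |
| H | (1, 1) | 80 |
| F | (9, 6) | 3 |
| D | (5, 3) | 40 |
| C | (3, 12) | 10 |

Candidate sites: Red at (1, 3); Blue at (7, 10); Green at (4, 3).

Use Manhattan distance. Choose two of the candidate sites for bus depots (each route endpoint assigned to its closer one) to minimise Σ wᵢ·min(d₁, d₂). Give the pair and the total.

Evaluate every pair (each demand assigned to the nearer of the two):
  {Red, Blue}: total = 1188
  {Blue, Green}: total = 1308
  {Red, Green}: total = 1759
Best pair: {Red, Blue} with total 1188.

{Red, Blue}, total 1188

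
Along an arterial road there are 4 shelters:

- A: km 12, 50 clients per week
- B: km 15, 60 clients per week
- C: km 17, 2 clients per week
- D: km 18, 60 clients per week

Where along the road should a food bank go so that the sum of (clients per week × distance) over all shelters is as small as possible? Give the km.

For a sum of weighted absolute distances on a line, the optimum is the weighted median (not the mean). Total weight W = 172; half-weight = 86.
Sort by position and accumulate weight:
  km 12 (A, w=50) → cum 50
  km 15 (B, w=60) → cum 110  ≥ 86 → median here
  km 17 (C, w=2) → cum 112
  km 18 (D, w=60) → cum 172
Optimal location: km 15.

x = 15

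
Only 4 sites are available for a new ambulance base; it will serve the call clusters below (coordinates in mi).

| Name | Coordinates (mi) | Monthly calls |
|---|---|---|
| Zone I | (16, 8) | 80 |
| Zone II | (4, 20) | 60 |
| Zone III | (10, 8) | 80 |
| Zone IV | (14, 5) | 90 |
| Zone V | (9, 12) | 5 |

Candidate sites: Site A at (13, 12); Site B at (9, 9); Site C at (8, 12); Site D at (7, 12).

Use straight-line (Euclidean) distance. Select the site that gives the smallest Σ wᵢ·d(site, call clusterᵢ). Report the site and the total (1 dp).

Site B, total 1995.1 mi

Total weighted distance at each candidate:
  Site A (13, 12): total = 2178.9
  Site B (9, 9): total = 1995.1
  Site C (8, 12): total = 2444.7
  Site D (7, 12): total = 2601.5
Minimum is at Site B with total 1995.1 mi.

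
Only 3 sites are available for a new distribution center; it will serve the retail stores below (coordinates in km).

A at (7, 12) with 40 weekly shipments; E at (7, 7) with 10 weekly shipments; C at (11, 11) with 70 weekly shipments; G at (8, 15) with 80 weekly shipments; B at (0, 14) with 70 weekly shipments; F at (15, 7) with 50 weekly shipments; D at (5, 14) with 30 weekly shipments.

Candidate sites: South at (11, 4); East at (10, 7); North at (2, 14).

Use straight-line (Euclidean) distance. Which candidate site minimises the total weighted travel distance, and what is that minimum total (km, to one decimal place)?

North, total 2420.4 km

Total weighted distance at each candidate:
  South (11, 4): total = 3450.4
  East (10, 7): total = 2574.1
  North (2, 14): total = 2420.4
Minimum is at North with total 2420.4 km.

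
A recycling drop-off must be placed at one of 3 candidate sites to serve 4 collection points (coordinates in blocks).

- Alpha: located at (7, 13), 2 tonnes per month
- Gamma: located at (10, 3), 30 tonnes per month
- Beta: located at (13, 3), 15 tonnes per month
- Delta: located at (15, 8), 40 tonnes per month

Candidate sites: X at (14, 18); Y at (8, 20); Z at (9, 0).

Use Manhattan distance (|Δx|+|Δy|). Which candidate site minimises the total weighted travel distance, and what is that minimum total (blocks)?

Z, total 815 blocks

Total weighted distance at each candidate:
  X (14, 18): total = 1274
  Y (8, 20): total = 1676
  Z (9, 0): total = 815
Minimum is at Z with total 815 blocks.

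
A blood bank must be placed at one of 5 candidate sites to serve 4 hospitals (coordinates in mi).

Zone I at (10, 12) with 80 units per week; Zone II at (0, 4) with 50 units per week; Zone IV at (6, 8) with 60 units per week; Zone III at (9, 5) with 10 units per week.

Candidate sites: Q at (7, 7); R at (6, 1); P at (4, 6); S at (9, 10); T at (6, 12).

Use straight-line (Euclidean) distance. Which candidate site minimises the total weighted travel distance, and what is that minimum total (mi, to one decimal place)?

Total weighted distance at each candidate:
  Q (7, 7): total = 960.4
  R (6, 1): total = 1741.8
  P (4, 6): total = 1123.1
  S (9, 10): total = 986.1
  T (6, 12): total = 1136.2
Minimum is at Q with total 960.4 mi.

Q, total 960.4 mi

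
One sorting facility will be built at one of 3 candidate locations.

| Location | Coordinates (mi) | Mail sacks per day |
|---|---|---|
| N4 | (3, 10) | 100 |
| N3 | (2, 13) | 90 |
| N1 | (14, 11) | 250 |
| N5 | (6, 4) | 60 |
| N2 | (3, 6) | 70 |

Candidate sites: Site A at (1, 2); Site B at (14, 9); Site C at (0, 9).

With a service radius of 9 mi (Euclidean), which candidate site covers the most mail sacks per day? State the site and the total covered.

Coverage radius r = 9 mi; a point is covered iff (Δx)²+(Δy)² ≤ 9² = 81.
  Site A (1, 2): covers {N4, N5, N2} → 230
  Site B (14, 9): covers {N1} → 250
  Site C (0, 9): covers {N4, N3, N5, N2} → 320
Maximum coverage at Site C: 320 mail sacks per day.

Site C, covering 320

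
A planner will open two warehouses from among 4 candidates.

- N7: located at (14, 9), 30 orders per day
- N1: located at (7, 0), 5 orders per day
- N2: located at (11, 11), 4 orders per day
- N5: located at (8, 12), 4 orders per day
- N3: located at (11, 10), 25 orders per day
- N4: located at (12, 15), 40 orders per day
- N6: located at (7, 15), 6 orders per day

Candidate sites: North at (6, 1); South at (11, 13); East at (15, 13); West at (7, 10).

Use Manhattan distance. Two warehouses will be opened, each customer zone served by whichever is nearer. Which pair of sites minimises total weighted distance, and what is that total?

{North, South}, total 475

Evaluate every pair (each demand assigned to the nearer of the two):
  {North, South}: total = 475
  {South, East}: total = 490
  {South, West}: total = 505
  {East, West}: total = 562
  {North, East}: total = 651
  {North, West}: total = 812
Best pair: {North, South} with total 475.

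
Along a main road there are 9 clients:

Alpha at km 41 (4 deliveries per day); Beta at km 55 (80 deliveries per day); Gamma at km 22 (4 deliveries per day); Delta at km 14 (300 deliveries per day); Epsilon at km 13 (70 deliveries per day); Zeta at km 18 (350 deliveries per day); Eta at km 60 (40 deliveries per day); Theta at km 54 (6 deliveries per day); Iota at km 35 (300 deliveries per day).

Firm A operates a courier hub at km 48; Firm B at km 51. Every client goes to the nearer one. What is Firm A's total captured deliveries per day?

The indifferent point is the midpoint (48+51)/2 = 49.5; clients left of it (closer to Firm A at 48) go to Firm A, those right go to Firm B.
  Epsilon at 13 (w=70) → Firm A
  Delta at 14 (w=300) → Firm A
  Zeta at 18 (w=350) → Firm A
  Gamma at 22 (w=4) → Firm A
  Iota at 35 (w=300) → Firm A
  Alpha at 41 (w=4) → Firm A
  Theta at 54 (w=6) → Firm B
  Beta at 55 (w=80) → Firm B
  Eta at 60 (w=40) → Firm B
Firm A captures 1028; Firm B captures 126.

1028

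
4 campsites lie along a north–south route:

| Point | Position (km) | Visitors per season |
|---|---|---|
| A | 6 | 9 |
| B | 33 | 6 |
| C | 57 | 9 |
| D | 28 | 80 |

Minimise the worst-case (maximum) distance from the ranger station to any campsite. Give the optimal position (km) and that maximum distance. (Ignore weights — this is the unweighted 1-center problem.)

The 1-center on a line is the midpoint of the two extreme points: leftmost at 6, rightmost at 57.
Optimal location = (6 + 57)/2 = 31.5; maximum distance = (57 − 6)/2 = 25.5.

location 31.5, max distance 25.5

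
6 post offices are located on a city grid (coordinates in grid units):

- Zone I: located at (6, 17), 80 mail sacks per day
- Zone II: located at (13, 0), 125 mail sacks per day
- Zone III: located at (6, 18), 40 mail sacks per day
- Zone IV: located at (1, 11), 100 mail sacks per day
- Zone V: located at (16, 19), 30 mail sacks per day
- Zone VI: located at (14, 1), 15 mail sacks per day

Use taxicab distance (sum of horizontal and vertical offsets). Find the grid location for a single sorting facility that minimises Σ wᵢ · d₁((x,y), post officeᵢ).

(6, 11)

Manhattan distance separates: Σwᵢ(|x−xᵢ|+|y−yᵢ|) = Σwᵢ|x−xᵢ| + Σwᵢ|y−yᵢ|, so x and y are optimised independently as 1-D weighted medians.
Total weight W = 390; half = 195.
x-coordinate, sorted with cumulative weight:
  x=1 (Zone IV, w=100) cum 100
  x=6 (Zone I, w=80) cum 180
  x=6 (Zone III, w=40) cum 220  ← median
  x=13 (Zone II, w=125) cum 345
  x=14 (Zone VI, w=15) cum 360
  x=16 (Zone V, w=30) cum 390
⇒ x* = 6
y-coordinate, sorted with cumulative weight:
  y=0 (Zone II, w=125) cum 125
  y=1 (Zone VI, w=15) cum 140
  y=11 (Zone IV, w=100) cum 240  ← median
  y=17 (Zone I, w=80) cum 320
  y=18 (Zone III, w=40) cum 360
  y=19 (Zone V, w=30) cum 390
⇒ y* = 11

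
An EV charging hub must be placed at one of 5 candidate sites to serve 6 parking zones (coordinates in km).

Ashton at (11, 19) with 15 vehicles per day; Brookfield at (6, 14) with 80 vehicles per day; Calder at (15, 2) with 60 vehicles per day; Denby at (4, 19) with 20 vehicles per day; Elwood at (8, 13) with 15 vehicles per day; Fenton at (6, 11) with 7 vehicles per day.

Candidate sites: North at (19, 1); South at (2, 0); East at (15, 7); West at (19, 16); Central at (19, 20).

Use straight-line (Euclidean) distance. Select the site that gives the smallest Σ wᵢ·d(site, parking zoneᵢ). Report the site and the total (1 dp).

East, total 1934.7 km

Total weighted distance at each candidate:
  North (19, 1): total = 2841.2
  South (2, 0): total = 2948.2
  East (15, 7): total = 1934.7
  West (19, 16): total = 2628.5
  Central (19, 20): total = 2979.6
Minimum is at East with total 1934.7 km.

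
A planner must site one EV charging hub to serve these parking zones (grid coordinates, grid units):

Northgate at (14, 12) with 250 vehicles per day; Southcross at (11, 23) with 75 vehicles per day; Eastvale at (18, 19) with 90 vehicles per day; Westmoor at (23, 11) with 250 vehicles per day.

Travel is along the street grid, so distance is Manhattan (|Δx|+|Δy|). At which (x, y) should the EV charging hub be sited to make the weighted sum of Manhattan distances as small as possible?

Manhattan distance separates: Σwᵢ(|x−xᵢ|+|y−yᵢ|) = Σwᵢ|x−xᵢ| + Σwᵢ|y−yᵢ|, so x and y are optimised independently as 1-D weighted medians.
Total weight W = 665; half = 332.5.
x-coordinate, sorted with cumulative weight:
  x=11 (Southcross, w=75) cum 75
  x=14 (Northgate, w=250) cum 325
  x=18 (Eastvale, w=90) cum 415  ← median
  x=23 (Westmoor, w=250) cum 665
⇒ x* = 18
y-coordinate, sorted with cumulative weight:
  y=11 (Westmoor, w=250) cum 250
  y=12 (Northgate, w=250) cum 500  ← median
  y=19 (Eastvale, w=90) cum 590
  y=23 (Southcross, w=75) cum 665
⇒ y* = 12

(18, 12)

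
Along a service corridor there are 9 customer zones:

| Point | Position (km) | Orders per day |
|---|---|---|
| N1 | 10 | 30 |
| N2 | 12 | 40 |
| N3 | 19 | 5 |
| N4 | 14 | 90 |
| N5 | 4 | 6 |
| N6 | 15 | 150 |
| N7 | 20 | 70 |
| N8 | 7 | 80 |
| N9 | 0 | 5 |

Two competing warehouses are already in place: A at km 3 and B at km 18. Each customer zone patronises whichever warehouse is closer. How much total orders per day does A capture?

The indifferent point is the midpoint (3+18)/2 = 10.5; customer zones left of it (closer to A at 3) go to A, those right go to B.
  N9 at 0 (w=5) → A
  N5 at 4 (w=6) → A
  N8 at 7 (w=80) → A
  N1 at 10 (w=30) → A
  N2 at 12 (w=40) → B
  N4 at 14 (w=90) → B
  N6 at 15 (w=150) → B
  N3 at 19 (w=5) → B
  N7 at 20 (w=70) → B
A captures 121; B captures 355.

121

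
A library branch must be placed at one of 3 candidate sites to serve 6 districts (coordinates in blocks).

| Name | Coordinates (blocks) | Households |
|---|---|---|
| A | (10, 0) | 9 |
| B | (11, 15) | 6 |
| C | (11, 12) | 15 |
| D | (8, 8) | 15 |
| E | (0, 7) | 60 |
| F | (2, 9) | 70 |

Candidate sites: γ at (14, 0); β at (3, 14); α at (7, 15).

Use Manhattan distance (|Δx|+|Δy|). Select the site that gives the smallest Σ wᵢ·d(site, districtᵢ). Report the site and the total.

β, total 1578 blocks

Total weighted distance at each candidate:
  γ (14, 0): total = 3309
  β (3, 14): total = 1578
  α (7, 15): total = 2081
Minimum is at β with total 1578 blocks.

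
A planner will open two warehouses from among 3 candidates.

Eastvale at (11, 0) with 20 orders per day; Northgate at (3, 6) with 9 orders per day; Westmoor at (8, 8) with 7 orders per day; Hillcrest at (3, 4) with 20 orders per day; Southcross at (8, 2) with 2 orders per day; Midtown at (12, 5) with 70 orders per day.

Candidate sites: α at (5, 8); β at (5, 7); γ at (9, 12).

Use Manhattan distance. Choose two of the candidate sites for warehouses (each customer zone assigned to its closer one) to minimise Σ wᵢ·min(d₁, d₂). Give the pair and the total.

Evaluate every pair (each demand assigned to the nearer of the two):
  {α, β}: total = 1054
  {β, γ}: total = 1061
  {α, γ}: total = 1175
Best pair: {α, β} with total 1054.

{α, β}, total 1054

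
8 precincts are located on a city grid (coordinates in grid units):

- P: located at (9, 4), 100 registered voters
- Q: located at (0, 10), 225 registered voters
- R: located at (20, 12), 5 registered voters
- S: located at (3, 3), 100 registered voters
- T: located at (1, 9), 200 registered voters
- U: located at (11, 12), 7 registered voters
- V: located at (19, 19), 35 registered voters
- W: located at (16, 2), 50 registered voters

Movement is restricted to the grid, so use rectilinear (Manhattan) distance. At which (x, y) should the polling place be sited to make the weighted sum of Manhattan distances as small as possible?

Manhattan distance separates: Σwᵢ(|x−xᵢ|+|y−yᵢ|) = Σwᵢ|x−xᵢ| + Σwᵢ|y−yᵢ|, so x and y are optimised independently as 1-D weighted medians.
Total weight W = 722; half = 361.
x-coordinate, sorted with cumulative weight:
  x=0 (Q, w=225) cum 225
  x=1 (T, w=200) cum 425  ← median
  x=3 (S, w=100) cum 525
  x=9 (P, w=100) cum 625
  x=11 (U, w=7) cum 632
  x=16 (W, w=50) cum 682
  x=19 (V, w=35) cum 717
  x=20 (R, w=5) cum 722
⇒ x* = 1
y-coordinate, sorted with cumulative weight:
  y=2 (W, w=50) cum 50
  y=3 (S, w=100) cum 150
  y=4 (P, w=100) cum 250
  y=9 (T, w=200) cum 450  ← median
  y=10 (Q, w=225) cum 675
  y=12 (R, w=5) cum 680
  y=12 (U, w=7) cum 687
  y=19 (V, w=35) cum 722
⇒ y* = 9

(1, 9)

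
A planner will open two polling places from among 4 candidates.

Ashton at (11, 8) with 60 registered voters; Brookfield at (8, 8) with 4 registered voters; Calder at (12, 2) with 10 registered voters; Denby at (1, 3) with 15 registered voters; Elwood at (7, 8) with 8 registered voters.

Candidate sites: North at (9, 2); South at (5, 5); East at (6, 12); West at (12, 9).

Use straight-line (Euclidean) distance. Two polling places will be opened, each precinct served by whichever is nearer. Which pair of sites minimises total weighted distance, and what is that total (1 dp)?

Evaluate every pair (each demand assigned to the nearer of the two):
  {South, West}: total = 267.3
  {North, West}: total = 293.1
  {East, West}: total = 358.8
  {North, South}: total = 522.4
  {South, East}: total = 573.2
  {North, East}: total = 581.3
Best pair: {South, West} with total 267.3.

{South, West}, total 267.3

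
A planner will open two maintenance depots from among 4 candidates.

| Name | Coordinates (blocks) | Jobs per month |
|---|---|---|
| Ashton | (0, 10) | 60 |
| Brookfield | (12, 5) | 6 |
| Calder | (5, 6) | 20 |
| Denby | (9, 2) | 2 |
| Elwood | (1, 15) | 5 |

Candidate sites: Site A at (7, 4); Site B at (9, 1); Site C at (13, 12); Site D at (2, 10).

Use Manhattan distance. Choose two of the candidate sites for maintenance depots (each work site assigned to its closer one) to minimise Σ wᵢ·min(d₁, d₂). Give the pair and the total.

{Site A, Site D}, total 274

Evaluate every pair (each demand assigned to the nearer of the two):
  {Site A, Site D}: total = 274
  {Site B, Site D}: total = 334
  {Site C, Site D}: total = 366
  {Site A, Site C}: total = 979
  {Site A, Site B}: total = 983
  {Site B, Site C}: total = 1199
Best pair: {Site A, Site D} with total 274.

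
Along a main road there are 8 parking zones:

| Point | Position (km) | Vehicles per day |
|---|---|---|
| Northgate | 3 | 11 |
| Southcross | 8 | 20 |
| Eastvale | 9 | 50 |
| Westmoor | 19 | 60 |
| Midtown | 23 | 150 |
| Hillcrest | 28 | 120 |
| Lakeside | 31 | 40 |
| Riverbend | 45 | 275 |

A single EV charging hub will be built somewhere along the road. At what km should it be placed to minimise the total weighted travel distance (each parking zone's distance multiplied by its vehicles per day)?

x = 28

For a sum of weighted absolute distances on a line, the optimum is the weighted median (not the mean). Total weight W = 726; half-weight = 363.
Sort by position and accumulate weight:
  km 3 (Northgate, w=11) → cum 11
  km 8 (Southcross, w=20) → cum 31
  km 9 (Eastvale, w=50) → cum 81
  km 19 (Westmoor, w=60) → cum 141
  km 23 (Midtown, w=150) → cum 291
  km 28 (Hillcrest, w=120) → cum 411  ≥ 363 → median here
  km 31 (Lakeside, w=40) → cum 451
  km 45 (Riverbend, w=275) → cum 726
Optimal location: km 28.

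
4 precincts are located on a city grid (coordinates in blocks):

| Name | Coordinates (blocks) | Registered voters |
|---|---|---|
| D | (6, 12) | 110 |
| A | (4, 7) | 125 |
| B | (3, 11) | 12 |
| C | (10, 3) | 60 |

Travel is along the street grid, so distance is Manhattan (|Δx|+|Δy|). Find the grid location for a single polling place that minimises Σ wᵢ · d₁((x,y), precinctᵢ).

(6, 7)

Manhattan distance separates: Σwᵢ(|x−xᵢ|+|y−yᵢ|) = Σwᵢ|x−xᵢ| + Σwᵢ|y−yᵢ|, so x and y are optimised independently as 1-D weighted medians.
Total weight W = 307; half = 153.5.
x-coordinate, sorted with cumulative weight:
  x=3 (B, w=12) cum 12
  x=4 (A, w=125) cum 137
  x=6 (D, w=110) cum 247  ← median
  x=10 (C, w=60) cum 307
⇒ x* = 6
y-coordinate, sorted with cumulative weight:
  y=3 (C, w=60) cum 60
  y=7 (A, w=125) cum 185  ← median
  y=11 (B, w=12) cum 197
  y=12 (D, w=110) cum 307
⇒ y* = 7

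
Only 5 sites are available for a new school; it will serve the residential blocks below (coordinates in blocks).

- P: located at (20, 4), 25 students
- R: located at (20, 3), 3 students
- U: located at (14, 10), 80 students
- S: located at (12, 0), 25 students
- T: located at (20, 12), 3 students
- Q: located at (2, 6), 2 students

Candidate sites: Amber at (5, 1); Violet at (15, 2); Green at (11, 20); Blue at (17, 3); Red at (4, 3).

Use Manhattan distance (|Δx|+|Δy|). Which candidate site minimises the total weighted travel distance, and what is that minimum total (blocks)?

Violet, total 1117 blocks

Total weighted distance at each candidate:
  Amber (5, 1): total = 2235
  Violet (15, 2): total = 1117
  Green (11, 20): total = 2365
  Blue (17, 3): total = 1181
  Red (4, 3): total = 2193
Minimum is at Violet with total 1117 blocks.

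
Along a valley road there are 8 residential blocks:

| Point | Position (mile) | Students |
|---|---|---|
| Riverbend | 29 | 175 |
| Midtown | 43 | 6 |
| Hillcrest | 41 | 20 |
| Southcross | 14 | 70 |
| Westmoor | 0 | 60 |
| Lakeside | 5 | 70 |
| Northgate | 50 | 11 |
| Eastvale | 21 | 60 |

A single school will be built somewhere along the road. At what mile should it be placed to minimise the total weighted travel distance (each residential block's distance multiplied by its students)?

x = 21

For a sum of weighted absolute distances on a line, the optimum is the weighted median (not the mean). Total weight W = 472; half-weight = 236.
Sort by position and accumulate weight:
  mile 0 (Westmoor, w=60) → cum 60
  mile 5 (Lakeside, w=70) → cum 130
  mile 14 (Southcross, w=70) → cum 200
  mile 21 (Eastvale, w=60) → cum 260  ≥ 236 → median here
  mile 29 (Riverbend, w=175) → cum 435
  mile 41 (Hillcrest, w=20) → cum 455
  mile 43 (Midtown, w=6) → cum 461
  mile 50 (Northgate, w=11) → cum 472
Optimal location: mile 21.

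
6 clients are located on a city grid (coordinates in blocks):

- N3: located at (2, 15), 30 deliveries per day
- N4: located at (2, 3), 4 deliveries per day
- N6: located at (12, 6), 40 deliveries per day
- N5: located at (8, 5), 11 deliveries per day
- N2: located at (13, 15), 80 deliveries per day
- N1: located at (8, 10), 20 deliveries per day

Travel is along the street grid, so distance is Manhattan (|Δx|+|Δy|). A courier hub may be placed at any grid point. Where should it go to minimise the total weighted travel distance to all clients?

Manhattan distance separates: Σwᵢ(|x−xᵢ|+|y−yᵢ|) = Σwᵢ|x−xᵢ| + Σwᵢ|y−yᵢ|, so x and y are optimised independently as 1-D weighted medians.
Total weight W = 185; half = 92.5.
x-coordinate, sorted with cumulative weight:
  x=2 (N3, w=30) cum 30
  x=2 (N4, w=4) cum 34
  x=8 (N5, w=11) cum 45
  x=8 (N1, w=20) cum 65
  x=12 (N6, w=40) cum 105  ← median
  x=13 (N2, w=80) cum 185
⇒ x* = 12
y-coordinate, sorted with cumulative weight:
  y=3 (N4, w=4) cum 4
  y=5 (N5, w=11) cum 15
  y=6 (N6, w=40) cum 55
  y=10 (N1, w=20) cum 75
  y=15 (N3, w=30) cum 105  ← median
  y=15 (N2, w=80) cum 185
⇒ y* = 15

(12, 15)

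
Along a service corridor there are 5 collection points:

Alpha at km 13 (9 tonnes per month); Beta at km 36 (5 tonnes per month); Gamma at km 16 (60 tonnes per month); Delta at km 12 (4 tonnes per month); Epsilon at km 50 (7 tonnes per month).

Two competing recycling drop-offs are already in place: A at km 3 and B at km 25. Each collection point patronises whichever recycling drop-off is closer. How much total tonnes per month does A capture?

13

The indifferent point is the midpoint (3+25)/2 = 14; collection points left of it (closer to A at 3) go to A, those right go to B.
  Delta at 12 (w=4) → A
  Alpha at 13 (w=9) → A
  Gamma at 16 (w=60) → B
  Beta at 36 (w=5) → B
  Epsilon at 50 (w=7) → B
A captures 13; B captures 72.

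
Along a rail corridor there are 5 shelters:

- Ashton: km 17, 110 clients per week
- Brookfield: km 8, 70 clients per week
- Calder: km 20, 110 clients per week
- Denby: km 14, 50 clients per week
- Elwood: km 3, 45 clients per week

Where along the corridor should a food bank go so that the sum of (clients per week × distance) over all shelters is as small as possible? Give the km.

For a sum of weighted absolute distances on a line, the optimum is the weighted median (not the mean). Total weight W = 385; half-weight = 192.5.
Sort by position and accumulate weight:
  km 3 (Elwood, w=45) → cum 45
  km 8 (Brookfield, w=70) → cum 115
  km 14 (Denby, w=50) → cum 165
  km 17 (Ashton, w=110) → cum 275  ≥ 192.5 → median here
  km 20 (Calder, w=110) → cum 385
Optimal location: km 17.

x = 17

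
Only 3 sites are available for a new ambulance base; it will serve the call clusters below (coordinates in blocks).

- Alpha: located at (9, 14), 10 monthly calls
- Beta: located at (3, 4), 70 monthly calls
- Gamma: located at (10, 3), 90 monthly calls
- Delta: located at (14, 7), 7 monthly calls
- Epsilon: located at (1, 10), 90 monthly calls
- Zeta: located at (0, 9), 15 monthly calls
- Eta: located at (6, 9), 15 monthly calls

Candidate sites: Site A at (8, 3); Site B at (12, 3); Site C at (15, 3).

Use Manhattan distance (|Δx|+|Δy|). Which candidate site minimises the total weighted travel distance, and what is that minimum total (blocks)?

Site A, total 2380 blocks

Total weighted distance at each candidate:
  Site A (8, 3): total = 2380
  Site B (12, 3): total = 3132
  Site C (15, 3): total = 3995
Minimum is at Site A with total 2380 blocks.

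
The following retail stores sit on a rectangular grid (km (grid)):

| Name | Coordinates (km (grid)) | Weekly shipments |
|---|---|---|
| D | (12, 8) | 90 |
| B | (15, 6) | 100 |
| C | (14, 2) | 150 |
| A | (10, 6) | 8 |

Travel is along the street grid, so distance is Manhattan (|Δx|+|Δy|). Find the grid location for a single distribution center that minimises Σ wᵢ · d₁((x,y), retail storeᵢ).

Manhattan distance separates: Σwᵢ(|x−xᵢ|+|y−yᵢ|) = Σwᵢ|x−xᵢ| + Σwᵢ|y−yᵢ|, so x and y are optimised independently as 1-D weighted medians.
Total weight W = 348; half = 174.
x-coordinate, sorted with cumulative weight:
  x=10 (A, w=8) cum 8
  x=12 (D, w=90) cum 98
  x=14 (C, w=150) cum 248  ← median
  x=15 (B, w=100) cum 348
⇒ x* = 14
y-coordinate, sorted with cumulative weight:
  y=2 (C, w=150) cum 150
  y=6 (B, w=100) cum 250  ← median
  y=6 (A, w=8) cum 258
  y=8 (D, w=90) cum 348
⇒ y* = 6

(14, 6)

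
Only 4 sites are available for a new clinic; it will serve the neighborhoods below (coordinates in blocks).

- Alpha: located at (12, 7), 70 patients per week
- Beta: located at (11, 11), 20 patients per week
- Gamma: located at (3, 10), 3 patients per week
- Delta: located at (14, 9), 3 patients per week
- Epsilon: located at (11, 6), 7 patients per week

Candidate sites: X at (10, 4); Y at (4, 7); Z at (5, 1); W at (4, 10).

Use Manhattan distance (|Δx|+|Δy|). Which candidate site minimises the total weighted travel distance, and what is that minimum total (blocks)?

X, total 597 blocks

Total weighted distance at each candidate:
  X (10, 4): total = 597
  Y (4, 7): total = 884
  Z (5, 1): total = 1391
  W (4, 10): total = 1043
Minimum is at X with total 597 blocks.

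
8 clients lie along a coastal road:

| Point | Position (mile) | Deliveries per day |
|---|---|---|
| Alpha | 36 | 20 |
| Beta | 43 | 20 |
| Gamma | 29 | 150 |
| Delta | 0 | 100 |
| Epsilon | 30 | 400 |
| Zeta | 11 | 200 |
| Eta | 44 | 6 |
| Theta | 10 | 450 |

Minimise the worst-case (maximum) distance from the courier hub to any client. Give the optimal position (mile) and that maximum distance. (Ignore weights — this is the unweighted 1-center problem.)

location 22, max distance 22

The 1-center on a line is the midpoint of the two extreme points: leftmost at 0, rightmost at 44.
Optimal location = (0 + 44)/2 = 22; maximum distance = (44 − 0)/2 = 22.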